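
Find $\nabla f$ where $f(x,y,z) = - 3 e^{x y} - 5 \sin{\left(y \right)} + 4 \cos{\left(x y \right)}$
(-y*(3*exp(x*y) + 4*sin(x*y)), -3*x*exp(x*y) - 4*x*sin(x*y) - 5*cos(y), 0)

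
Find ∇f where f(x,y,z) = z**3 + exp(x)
(exp(x), 0, 3*z**2)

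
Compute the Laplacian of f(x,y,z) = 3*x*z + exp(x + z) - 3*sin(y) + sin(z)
2*exp(x + z) + 3*sin(y) - sin(z)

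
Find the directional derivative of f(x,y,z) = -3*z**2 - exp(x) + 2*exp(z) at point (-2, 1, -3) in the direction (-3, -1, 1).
sqrt(11)*(2 + 3*E + 18*exp(3))*exp(-3)/11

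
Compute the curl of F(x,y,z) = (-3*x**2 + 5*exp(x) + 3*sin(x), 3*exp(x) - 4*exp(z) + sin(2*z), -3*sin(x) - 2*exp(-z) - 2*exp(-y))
(4*exp(z) - 2*cos(2*z) + 2*exp(-y), 3*cos(x), 3*exp(x))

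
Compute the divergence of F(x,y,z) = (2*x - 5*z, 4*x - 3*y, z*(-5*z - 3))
-10*z - 4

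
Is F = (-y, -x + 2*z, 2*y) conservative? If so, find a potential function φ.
Yes, F is conservative. φ = y*(-x + 2*z)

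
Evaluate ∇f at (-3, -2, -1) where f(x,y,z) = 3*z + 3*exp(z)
(0, 0, 3*exp(-1) + 3)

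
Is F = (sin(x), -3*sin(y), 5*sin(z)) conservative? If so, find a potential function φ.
Yes, F is conservative. φ = -cos(x) + 3*cos(y) - 5*cos(z)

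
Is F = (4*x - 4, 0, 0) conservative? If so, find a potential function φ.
Yes, F is conservative. φ = 2*x*(x - 2)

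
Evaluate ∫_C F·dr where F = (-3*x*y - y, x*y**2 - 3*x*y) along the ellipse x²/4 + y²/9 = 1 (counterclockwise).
39*pi/2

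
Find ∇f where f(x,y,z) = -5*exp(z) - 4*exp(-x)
(4*exp(-x), 0, -5*exp(z))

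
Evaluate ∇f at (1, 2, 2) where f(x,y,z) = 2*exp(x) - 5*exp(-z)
(2*E, 0, 5*exp(-2))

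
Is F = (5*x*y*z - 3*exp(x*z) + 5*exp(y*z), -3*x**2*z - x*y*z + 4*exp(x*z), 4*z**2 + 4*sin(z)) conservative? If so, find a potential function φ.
No, ∇×F = (x*(3*x + y - 4*exp(x*z)), 5*x*y - 3*x*exp(x*z) + 5*y*exp(y*z), z*(-11*x - y + 4*exp(x*z) - 5*exp(y*z))) ≠ 0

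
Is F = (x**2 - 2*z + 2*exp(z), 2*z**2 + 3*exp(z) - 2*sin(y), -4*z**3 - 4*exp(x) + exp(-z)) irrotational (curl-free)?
No, ∇×F = (-4*z - 3*exp(z), 4*exp(x) + 2*exp(z) - 2, 0)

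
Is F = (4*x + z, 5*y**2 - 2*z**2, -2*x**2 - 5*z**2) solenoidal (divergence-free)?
No, ∇·F = 10*y - 10*z + 4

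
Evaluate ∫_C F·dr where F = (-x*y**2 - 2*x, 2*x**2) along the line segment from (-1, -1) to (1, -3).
-4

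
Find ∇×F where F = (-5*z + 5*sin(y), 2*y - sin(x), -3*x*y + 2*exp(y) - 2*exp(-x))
(-3*x + 2*exp(y), 3*y - 5 - 2*exp(-x), -cos(x) - 5*cos(y))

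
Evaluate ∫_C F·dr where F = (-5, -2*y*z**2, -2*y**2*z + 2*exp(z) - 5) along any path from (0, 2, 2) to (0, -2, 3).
-25 - 2*exp(2) + 2*exp(3)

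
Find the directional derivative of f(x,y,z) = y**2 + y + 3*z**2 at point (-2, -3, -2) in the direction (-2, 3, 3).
-51*sqrt(22)/22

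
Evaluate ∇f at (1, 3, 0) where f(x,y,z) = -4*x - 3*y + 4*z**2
(-4, -3, 0)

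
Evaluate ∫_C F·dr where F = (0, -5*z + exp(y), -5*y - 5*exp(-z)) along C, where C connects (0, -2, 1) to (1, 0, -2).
-9 - 5*exp(-1) - exp(-2) + 5*exp(2)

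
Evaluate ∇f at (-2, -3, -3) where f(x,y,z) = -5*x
(-5, 0, 0)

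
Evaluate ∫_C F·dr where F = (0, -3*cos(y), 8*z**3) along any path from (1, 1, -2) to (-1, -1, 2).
6*sin(1)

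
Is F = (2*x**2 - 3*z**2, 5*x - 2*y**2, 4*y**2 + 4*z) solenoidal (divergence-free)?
No, ∇·F = 4*x - 4*y + 4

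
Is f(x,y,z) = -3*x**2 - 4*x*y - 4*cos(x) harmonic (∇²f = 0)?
No, ∇²f = 4*cos(x) - 6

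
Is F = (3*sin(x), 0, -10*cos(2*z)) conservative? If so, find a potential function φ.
Yes, F is conservative. φ = -5*sin(2*z) - 3*cos(x)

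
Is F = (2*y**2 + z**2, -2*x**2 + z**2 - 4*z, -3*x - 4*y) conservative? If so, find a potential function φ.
No, ∇×F = (-2*z, 2*z + 3, -4*x - 4*y) ≠ 0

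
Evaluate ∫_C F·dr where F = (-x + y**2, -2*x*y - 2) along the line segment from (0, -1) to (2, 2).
-12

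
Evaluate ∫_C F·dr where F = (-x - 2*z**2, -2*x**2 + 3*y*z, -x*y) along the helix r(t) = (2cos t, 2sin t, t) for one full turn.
2*pi*(-8*pi - 3)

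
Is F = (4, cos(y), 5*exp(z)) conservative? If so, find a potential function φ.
Yes, F is conservative. φ = 4*x + 5*exp(z) + sin(y)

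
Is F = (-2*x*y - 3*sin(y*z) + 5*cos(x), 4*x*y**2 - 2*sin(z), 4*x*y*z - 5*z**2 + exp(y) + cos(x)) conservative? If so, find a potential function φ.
No, ∇×F = (4*x*z + exp(y) + 2*cos(z), -4*y*z - 3*y*cos(y*z) + sin(x), 2*x + 4*y**2 + 3*z*cos(y*z)) ≠ 0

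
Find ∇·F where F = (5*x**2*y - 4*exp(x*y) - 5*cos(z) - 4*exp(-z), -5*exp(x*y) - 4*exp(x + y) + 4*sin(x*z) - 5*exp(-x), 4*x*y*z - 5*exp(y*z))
14*x*y - 5*x*exp(x*y) - 4*y*exp(x*y) - 5*y*exp(y*z) - 4*exp(x + y)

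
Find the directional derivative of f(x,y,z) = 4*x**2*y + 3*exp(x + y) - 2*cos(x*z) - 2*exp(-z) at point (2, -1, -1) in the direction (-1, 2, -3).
sqrt(14)*(-3*E + 10*sin(2) + 48)/14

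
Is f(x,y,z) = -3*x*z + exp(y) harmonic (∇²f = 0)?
No, ∇²f = exp(y)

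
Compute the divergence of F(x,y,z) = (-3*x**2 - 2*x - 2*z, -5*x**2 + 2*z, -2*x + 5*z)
3 - 6*x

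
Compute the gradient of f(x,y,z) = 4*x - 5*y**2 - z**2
(4, -10*y, -2*z)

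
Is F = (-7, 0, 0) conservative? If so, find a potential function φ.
Yes, F is conservative. φ = -7*x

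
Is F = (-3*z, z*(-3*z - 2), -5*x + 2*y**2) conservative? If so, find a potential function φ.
No, ∇×F = (4*y + 6*z + 2, 2, 0) ≠ 0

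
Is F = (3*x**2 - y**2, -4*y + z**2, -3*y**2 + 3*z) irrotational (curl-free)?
No, ∇×F = (-6*y - 2*z, 0, 2*y)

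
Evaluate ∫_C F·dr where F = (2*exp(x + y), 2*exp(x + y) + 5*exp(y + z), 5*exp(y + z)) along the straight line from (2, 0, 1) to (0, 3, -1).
E*(-5 + 3*E + 2*exp(2))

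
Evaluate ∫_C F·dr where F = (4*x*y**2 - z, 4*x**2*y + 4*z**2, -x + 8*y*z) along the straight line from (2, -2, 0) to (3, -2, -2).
14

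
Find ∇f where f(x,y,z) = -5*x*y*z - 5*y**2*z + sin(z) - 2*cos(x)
(-5*y*z + 2*sin(x), 5*z*(-x - 2*y), -5*x*y - 5*y**2 + cos(z))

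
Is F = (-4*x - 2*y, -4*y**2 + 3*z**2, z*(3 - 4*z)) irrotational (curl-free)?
No, ∇×F = (-6*z, 0, 2)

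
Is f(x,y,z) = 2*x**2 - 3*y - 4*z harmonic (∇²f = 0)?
No, ∇²f = 4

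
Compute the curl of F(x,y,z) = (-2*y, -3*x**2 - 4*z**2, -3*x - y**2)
(-2*y + 8*z, 3, 2 - 6*x)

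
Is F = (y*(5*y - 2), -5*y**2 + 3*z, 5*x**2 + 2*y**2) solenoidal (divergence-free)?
No, ∇·F = -10*y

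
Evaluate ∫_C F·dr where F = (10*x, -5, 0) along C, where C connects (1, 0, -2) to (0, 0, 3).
-5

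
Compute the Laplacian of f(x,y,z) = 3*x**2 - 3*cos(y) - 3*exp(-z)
3*cos(y) + 6 - 3*exp(-z)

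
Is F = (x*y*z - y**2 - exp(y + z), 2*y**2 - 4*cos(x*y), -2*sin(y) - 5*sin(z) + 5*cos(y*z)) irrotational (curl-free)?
No, ∇×F = (-5*z*sin(y*z) - 2*cos(y), x*y - exp(y + z), -x*z + 4*y*sin(x*y) + 2*y + exp(y + z))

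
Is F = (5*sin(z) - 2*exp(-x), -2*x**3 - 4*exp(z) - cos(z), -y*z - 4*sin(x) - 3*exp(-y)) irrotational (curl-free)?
No, ∇×F = (-z + 4*exp(z) - sin(z) + 3*exp(-y), 4*cos(x) + 5*cos(z), -6*x**2)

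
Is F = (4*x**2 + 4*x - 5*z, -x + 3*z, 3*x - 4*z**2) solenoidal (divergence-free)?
No, ∇·F = 8*x - 8*z + 4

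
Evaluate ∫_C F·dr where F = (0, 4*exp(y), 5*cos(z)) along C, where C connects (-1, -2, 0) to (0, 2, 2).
5*sin(2) + 8*sinh(2)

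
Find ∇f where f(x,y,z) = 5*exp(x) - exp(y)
(5*exp(x), -exp(y), 0)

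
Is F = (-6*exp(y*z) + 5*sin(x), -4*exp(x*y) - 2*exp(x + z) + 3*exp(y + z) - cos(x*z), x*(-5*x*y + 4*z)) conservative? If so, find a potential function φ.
No, ∇×F = (-5*x**2 - x*sin(x*z) + 2*exp(x + z) - 3*exp(y + z), 10*x*y - 6*y*exp(y*z) - 4*z, -4*y*exp(x*y) + 6*z*exp(y*z) + z*sin(x*z) - 2*exp(x + z)) ≠ 0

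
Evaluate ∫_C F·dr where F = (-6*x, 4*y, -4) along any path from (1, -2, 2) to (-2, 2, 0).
-1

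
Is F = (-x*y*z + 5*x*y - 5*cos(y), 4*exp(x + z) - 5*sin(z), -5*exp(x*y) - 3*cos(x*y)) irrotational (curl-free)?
No, ∇×F = (-5*x*exp(x*y) + 3*x*sin(x*y) - 4*exp(x + z) + 5*cos(z), y*(-x + 5*exp(x*y) - 3*sin(x*y)), x*z - 5*x + 4*exp(x + z) - 5*sin(y))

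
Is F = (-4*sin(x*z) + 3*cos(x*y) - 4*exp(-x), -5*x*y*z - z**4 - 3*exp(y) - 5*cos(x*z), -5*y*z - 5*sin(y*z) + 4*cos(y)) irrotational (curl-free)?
No, ∇×F = (5*x*y - 5*x*sin(x*z) + 4*z**3 - 5*z*cos(y*z) - 5*z - 4*sin(y), -4*x*cos(x*z), 3*x*sin(x*y) - 5*y*z + 5*z*sin(x*z))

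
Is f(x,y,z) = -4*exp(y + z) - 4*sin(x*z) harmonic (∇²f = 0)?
No, ∇²f = 4*x**2*sin(x*z) + 4*z**2*sin(x*z) - 8*exp(y + z)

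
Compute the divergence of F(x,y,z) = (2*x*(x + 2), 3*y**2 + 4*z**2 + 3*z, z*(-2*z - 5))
4*x + 6*y - 4*z - 1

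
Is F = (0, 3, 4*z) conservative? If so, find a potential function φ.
Yes, F is conservative. φ = 3*y + 2*z**2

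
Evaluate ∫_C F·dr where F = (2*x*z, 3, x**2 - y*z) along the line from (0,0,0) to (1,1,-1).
5/3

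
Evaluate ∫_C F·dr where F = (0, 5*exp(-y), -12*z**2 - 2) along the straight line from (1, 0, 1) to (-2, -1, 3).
-103 - 5*E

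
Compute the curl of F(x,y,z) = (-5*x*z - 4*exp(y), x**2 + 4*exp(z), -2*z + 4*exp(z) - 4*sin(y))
(-4*exp(z) - 4*cos(y), -5*x, 2*x + 4*exp(y))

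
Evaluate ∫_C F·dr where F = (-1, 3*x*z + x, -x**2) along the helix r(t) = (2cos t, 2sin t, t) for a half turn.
4 + 3*pi**2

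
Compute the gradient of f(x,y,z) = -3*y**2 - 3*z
(0, -6*y, -3)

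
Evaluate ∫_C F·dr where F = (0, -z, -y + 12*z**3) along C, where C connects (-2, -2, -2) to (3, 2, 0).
-44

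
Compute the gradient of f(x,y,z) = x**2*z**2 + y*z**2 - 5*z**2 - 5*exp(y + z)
(2*x*z**2, z**2 - 5*exp(y + z), 2*x**2*z + 2*y*z - 10*z - 5*exp(y + z))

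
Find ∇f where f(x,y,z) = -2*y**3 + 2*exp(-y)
(0, -6*y**2 - 2*exp(-y), 0)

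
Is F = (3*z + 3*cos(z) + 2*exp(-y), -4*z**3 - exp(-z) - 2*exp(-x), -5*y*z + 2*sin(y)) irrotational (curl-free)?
No, ∇×F = (12*z**2 - 5*z + 2*cos(y) - exp(-z), 3 - 3*sin(z), 2*exp(-y) + 2*exp(-x))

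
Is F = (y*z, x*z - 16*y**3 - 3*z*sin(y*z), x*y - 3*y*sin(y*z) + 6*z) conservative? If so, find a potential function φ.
Yes, F is conservative. φ = x*y*z - 4*y**4 + 3*z**2 + 3*cos(y*z)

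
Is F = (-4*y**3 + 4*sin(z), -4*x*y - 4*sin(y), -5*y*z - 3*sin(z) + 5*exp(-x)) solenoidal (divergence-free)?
No, ∇·F = -4*x - 5*y - 4*cos(y) - 3*cos(z)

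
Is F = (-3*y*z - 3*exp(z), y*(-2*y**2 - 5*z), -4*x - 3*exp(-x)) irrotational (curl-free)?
No, ∇×F = (5*y, -3*y - 3*exp(z) + 4 - 3*exp(-x), 3*z)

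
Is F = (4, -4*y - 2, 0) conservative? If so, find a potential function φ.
Yes, F is conservative. φ = 4*x - 2*y**2 - 2*y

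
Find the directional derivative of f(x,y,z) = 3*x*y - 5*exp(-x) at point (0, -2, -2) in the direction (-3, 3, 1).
3*sqrt(19)/19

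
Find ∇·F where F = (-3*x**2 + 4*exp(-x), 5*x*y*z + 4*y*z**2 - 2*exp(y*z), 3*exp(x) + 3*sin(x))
5*x*z - 6*x + 4*z**2 - 2*z*exp(y*z) - 4*exp(-x)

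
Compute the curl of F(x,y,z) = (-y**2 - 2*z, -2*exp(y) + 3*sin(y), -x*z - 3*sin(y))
(-3*cos(y), z - 2, 2*y)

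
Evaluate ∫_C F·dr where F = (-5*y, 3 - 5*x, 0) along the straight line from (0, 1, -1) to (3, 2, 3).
-27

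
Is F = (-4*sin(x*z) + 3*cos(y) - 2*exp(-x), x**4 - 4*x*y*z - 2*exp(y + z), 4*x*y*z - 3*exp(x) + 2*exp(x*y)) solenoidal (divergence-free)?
No, ∇·F = 4*x*y - 4*x*z - 4*z*cos(x*z) - 2*exp(y + z) + 2*exp(-x)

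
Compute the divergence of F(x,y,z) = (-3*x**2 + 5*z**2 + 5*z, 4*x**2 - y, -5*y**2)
-6*x - 1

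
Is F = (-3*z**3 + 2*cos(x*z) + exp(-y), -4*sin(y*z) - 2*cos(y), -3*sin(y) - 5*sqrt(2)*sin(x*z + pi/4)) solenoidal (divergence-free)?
No, ∇·F = -5*sqrt(2)*x*cos(x*z + pi/4) - 2*z*sin(x*z) - 4*z*cos(y*z) + 2*sin(y)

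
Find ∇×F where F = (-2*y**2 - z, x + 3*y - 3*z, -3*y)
(0, -1, 4*y + 1)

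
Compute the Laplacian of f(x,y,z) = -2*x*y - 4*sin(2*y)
16*sin(2*y)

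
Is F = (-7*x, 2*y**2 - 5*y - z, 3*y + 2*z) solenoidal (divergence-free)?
No, ∇·F = 4*y - 10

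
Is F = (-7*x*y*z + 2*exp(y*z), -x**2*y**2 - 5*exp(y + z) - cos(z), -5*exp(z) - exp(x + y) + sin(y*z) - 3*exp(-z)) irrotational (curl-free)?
No, ∇×F = (z*cos(y*z) - exp(x + y) + 5*exp(y + z) - sin(z), -7*x*y + 2*y*exp(y*z) + exp(x + y), -2*x*y**2 + 7*x*z - 2*z*exp(y*z))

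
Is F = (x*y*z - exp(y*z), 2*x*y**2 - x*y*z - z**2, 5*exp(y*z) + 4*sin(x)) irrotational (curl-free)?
No, ∇×F = (x*y + 5*z*exp(y*z) + 2*z, x*y - y*exp(y*z) - 4*cos(x), -x*z + 2*y**2 - y*z + z*exp(y*z))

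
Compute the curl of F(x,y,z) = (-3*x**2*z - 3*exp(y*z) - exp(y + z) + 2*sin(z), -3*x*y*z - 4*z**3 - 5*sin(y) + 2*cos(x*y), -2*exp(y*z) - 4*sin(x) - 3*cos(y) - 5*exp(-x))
(3*x*y + 12*z**2 - 2*z*exp(y*z) + 3*sin(y), -3*x**2 - 3*y*exp(y*z) - exp(y + z) + 4*cos(x) + 2*cos(z) - 5*exp(-x), -3*y*z - 2*y*sin(x*y) + 3*z*exp(y*z) + exp(y + z))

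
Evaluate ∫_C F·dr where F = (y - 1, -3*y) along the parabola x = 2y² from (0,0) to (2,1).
-13/6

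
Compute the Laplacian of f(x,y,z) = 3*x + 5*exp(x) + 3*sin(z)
5*exp(x) - 3*sin(z)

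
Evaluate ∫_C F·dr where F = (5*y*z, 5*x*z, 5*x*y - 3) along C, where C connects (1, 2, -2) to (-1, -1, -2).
10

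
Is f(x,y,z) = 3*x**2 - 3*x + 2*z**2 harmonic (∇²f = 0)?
No, ∇²f = 10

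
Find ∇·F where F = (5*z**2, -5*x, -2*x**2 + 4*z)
4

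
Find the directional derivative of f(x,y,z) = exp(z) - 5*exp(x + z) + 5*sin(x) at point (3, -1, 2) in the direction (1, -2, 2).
-5*exp(5) + 5*cos(3)/3 + 2*exp(2)/3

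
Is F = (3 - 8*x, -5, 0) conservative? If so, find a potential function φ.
Yes, F is conservative. φ = -4*x**2 + 3*x - 5*y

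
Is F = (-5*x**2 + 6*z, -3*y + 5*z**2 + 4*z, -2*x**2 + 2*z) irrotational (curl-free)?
No, ∇×F = (-10*z - 4, 4*x + 6, 0)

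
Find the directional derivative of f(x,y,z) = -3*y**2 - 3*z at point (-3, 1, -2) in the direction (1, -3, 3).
9*sqrt(19)/19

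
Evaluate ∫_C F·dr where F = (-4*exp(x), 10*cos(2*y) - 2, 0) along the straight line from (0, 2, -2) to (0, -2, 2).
8 - 10*sin(4)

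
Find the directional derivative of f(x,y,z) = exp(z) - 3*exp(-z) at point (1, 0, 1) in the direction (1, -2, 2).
2*(3 + exp(2))*exp(-1)/3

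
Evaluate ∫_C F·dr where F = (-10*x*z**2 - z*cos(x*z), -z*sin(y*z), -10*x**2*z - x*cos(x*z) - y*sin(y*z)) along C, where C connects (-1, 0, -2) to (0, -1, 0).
sin(2) + 20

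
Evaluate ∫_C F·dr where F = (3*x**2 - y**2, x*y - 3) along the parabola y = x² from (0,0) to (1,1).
-9/5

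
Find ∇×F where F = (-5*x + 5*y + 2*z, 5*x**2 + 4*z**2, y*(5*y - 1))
(10*y - 8*z - 1, 2, 10*x - 5)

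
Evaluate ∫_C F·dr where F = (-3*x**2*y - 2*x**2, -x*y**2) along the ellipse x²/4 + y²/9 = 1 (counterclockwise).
9*pi/2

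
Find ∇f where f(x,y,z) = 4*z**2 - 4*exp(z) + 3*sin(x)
(3*cos(x), 0, 8*z - 4*exp(z))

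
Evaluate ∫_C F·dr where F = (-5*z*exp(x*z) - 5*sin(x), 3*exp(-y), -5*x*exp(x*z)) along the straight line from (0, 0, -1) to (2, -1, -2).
-3*E + 5*cos(2) - 5*exp(-4) + 3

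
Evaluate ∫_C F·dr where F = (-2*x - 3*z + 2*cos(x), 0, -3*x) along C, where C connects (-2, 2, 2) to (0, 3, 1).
-8 + 2*sin(2)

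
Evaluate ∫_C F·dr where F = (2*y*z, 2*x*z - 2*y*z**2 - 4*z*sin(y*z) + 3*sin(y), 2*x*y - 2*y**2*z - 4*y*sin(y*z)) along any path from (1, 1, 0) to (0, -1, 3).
-13 + 4*cos(3)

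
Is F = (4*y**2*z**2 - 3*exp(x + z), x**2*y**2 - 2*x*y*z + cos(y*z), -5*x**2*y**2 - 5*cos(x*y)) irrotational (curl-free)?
No, ∇×F = (-10*x**2*y + 2*x*y + 5*x*sin(x*y) + y*sin(y*z), 10*x*y**2 + 8*y**2*z - 5*y*sin(x*y) - 3*exp(x + z), 2*y*(x*y - 4*z**2 - z))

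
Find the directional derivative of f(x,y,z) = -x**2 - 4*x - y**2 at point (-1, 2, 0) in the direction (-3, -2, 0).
14*sqrt(13)/13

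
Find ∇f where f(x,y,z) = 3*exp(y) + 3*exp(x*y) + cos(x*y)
(y*(3*exp(x*y) - sin(x*y)), 3*x*exp(x*y) - x*sin(x*y) + 3*exp(y), 0)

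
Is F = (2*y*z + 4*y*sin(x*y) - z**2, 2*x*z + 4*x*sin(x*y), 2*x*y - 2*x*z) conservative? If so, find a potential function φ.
Yes, F is conservative. φ = 2*x*y*z - x*z**2 - 4*cos(x*y)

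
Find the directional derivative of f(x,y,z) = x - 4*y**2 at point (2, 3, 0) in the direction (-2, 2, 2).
-25*sqrt(3)/3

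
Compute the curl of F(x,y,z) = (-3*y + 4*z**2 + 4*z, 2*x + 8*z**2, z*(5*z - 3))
(-16*z, 8*z + 4, 5)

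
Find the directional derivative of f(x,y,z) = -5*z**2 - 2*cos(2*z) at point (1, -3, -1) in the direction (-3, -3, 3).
2*sqrt(3)*(5 - 2*sin(2))/3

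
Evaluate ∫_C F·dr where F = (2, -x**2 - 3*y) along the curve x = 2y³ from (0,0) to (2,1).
27/14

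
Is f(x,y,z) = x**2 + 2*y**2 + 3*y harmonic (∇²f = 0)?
No, ∇²f = 6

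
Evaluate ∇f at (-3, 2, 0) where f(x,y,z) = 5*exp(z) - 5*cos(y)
(0, 5*sin(2), 5)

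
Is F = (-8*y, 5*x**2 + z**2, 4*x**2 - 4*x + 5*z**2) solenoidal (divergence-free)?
No, ∇·F = 10*z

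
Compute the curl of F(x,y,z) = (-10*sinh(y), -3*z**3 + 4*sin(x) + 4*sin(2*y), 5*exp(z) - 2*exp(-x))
(9*z**2, -2*exp(-x), 4*cos(x) + 10*cosh(y))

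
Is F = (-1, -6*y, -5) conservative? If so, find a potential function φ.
Yes, F is conservative. φ = -x - 3*y**2 - 5*z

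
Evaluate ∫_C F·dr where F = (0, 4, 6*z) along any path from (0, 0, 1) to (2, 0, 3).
24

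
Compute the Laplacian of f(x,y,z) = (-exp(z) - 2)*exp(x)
-2*(exp(z) + 1)*exp(x)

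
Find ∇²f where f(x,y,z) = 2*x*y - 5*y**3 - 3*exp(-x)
-30*y - 3*exp(-x)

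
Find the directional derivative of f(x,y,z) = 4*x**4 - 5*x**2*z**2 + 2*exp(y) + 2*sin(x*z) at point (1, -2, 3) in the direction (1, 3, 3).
2*sqrt(19)*(2*(-41 + 3*cos(3))*exp(2) + 3)*exp(-2)/19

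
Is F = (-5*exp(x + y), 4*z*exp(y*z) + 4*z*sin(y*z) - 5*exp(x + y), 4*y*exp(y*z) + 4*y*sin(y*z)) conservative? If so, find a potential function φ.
Yes, F is conservative. φ = 4*exp(y*z) - 5*exp(x + y) - 4*cos(y*z)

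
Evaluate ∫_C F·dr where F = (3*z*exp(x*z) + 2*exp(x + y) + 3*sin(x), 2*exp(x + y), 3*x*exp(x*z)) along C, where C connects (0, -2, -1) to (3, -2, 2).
-2*exp(-2) - 3*cos(3) + 2*E + 3*exp(6)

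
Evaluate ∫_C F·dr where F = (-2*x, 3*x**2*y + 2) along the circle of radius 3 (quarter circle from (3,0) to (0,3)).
303/4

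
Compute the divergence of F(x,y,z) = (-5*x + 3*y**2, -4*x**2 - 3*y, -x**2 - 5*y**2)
-8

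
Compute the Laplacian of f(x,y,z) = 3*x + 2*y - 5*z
0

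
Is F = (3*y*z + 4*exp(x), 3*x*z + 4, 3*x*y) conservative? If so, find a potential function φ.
Yes, F is conservative. φ = 3*x*y*z + 4*y + 4*exp(x)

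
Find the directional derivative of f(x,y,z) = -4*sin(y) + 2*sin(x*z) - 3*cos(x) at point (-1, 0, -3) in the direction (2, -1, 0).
2*sqrt(5)*(-3*sin(1) + 2 - 6*cos(3))/5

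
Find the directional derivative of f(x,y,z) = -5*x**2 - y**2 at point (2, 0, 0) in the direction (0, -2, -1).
0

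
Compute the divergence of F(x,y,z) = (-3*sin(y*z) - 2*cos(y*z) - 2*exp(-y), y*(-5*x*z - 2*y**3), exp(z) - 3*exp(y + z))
-5*x*z - 8*y**3 + exp(z) - 3*exp(y + z)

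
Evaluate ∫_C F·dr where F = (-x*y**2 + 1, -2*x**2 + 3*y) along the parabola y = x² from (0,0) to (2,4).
-2/3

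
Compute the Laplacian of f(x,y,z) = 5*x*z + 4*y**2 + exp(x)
exp(x) + 8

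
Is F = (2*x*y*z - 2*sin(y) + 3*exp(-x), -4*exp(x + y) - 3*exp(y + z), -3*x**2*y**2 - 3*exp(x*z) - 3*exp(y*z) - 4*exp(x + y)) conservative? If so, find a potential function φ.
No, ∇×F = (-6*x**2*y - 3*z*exp(y*z) - 4*exp(x + y) + 3*exp(y + z), 6*x*y**2 + 2*x*y + 3*z*exp(x*z) + 4*exp(x + y), -2*x*z - 4*exp(x + y) + 2*cos(y)) ≠ 0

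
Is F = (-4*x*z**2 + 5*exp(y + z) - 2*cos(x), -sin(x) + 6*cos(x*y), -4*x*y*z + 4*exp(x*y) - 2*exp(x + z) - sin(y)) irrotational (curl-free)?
No, ∇×F = (-4*x*z + 4*x*exp(x*y) - cos(y), -8*x*z + 4*y*z - 4*y*exp(x*y) + 2*exp(x + z) + 5*exp(y + z), -6*y*sin(x*y) - 5*exp(y + z) - cos(x))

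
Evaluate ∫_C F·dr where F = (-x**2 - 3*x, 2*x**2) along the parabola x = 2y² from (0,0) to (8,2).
-3232/15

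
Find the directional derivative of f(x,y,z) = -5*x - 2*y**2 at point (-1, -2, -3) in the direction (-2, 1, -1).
3*sqrt(6)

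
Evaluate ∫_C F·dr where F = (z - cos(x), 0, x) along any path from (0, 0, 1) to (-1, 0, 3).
-3 + sin(1)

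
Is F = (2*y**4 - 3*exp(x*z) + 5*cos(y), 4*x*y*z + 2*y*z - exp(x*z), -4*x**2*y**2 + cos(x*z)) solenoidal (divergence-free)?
No, ∇·F = 4*x*z - x*sin(x*z) - 3*z*exp(x*z) + 2*z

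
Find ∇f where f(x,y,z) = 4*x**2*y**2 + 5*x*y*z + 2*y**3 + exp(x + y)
(8*x*y**2 + 5*y*z + exp(x + y), 8*x**2*y + 5*x*z + 6*y**2 + exp(x + y), 5*x*y)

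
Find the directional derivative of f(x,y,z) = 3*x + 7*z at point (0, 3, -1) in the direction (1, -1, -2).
-11*sqrt(6)/6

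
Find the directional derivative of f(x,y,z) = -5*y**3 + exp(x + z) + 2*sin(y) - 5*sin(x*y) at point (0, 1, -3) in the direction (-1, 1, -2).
sqrt(6)*(-10*exp(3) - 3 + 2*exp(3)*cos(1))*exp(-3)/6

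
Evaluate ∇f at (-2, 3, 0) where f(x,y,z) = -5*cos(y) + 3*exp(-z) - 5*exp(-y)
(0, 5*exp(-3) + 5*sin(3), -3)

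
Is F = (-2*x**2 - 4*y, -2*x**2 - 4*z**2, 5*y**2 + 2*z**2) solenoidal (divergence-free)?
No, ∇·F = -4*x + 4*z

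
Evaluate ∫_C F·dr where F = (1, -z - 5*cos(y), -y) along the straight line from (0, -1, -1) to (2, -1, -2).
1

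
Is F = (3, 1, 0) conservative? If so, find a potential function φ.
Yes, F is conservative. φ = 3*x + y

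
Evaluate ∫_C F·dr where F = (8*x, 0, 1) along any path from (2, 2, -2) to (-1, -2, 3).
-7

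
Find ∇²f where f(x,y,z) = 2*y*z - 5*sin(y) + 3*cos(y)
5*sin(y) - 3*cos(y)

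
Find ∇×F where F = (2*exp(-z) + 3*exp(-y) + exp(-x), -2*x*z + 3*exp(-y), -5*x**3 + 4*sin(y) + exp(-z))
(2*x + 4*cos(y), 15*x**2 - 2*exp(-z), -2*z + 3*exp(-y))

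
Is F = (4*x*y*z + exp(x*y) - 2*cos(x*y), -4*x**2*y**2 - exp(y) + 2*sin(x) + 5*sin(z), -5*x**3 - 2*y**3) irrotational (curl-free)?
No, ∇×F = (-6*y**2 - 5*cos(z), x*(15*x + 4*y), -8*x*y**2 - 4*x*z - x*exp(x*y) - 2*x*sin(x*y) + 2*cos(x))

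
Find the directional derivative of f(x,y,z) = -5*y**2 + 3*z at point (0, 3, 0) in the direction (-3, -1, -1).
27*sqrt(11)/11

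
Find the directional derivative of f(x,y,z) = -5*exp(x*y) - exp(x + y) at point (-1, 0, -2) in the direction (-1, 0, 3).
sqrt(10)*exp(-1)/10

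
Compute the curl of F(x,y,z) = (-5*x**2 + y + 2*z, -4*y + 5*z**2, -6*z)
(-10*z, 2, -1)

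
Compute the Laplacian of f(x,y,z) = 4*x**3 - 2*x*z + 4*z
24*x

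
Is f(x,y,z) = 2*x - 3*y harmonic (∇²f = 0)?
Yes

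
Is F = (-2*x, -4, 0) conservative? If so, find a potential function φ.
Yes, F is conservative. φ = -x**2 - 4*y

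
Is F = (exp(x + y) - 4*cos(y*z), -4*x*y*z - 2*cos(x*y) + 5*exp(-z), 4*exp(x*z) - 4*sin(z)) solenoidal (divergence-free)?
No, ∇·F = -4*x*z + 4*x*exp(x*z) + 2*x*sin(x*y) + exp(x + y) - 4*cos(z)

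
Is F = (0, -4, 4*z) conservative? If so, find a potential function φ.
Yes, F is conservative. φ = -4*y + 2*z**2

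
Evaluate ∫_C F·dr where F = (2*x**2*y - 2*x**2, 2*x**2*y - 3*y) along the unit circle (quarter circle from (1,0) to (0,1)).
-pi/8 - 1/3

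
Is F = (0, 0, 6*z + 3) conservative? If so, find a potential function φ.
Yes, F is conservative. φ = 3*z*(z + 1)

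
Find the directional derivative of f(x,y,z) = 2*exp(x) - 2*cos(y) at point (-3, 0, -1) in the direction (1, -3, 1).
2*sqrt(11)*exp(-3)/11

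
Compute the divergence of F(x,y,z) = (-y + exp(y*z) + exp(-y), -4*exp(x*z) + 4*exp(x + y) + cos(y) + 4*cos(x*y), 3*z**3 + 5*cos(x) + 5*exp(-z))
-4*x*sin(x*y) + 9*z**2 + 4*exp(x + y) - sin(y) - 5*exp(-z)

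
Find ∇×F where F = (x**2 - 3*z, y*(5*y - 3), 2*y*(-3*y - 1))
(-12*y - 2, -3, 0)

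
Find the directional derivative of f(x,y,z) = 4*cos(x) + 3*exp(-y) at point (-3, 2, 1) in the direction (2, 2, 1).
-2*exp(-2) + 8*sin(3)/3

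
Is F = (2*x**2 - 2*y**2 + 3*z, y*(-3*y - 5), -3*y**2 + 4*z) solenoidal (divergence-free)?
No, ∇·F = 4*x - 6*y - 1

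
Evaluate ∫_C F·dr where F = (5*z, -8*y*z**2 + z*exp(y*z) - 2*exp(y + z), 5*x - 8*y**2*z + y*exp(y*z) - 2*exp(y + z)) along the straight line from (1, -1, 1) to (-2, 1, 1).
-2*exp(2) - 13 - exp(-1) + E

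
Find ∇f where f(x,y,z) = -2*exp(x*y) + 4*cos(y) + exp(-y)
(-2*y*exp(x*y), -2*x*exp(x*y) - 4*sin(y) - exp(-y), 0)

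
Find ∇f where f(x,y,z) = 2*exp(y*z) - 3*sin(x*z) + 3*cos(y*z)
(-3*z*cos(x*z), z*(2*exp(y*z) - 3*sin(y*z)), -3*x*cos(x*z) + 2*y*exp(y*z) - 3*y*sin(y*z))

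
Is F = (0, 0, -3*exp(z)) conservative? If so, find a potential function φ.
Yes, F is conservative. φ = -3*exp(z)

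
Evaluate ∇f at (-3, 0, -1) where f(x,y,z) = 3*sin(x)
(3*cos(3), 0, 0)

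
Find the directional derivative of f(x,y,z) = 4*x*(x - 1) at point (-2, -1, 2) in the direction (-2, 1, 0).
8*sqrt(5)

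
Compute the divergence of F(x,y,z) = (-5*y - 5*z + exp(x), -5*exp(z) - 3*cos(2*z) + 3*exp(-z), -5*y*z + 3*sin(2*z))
-5*y + exp(x) + 6*cos(2*z)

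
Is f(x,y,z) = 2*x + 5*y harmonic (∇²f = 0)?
Yes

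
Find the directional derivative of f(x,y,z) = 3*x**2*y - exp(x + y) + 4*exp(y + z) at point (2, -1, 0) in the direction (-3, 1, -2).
sqrt(14)*(-2 + exp(2) + 24*E)*exp(-1)/7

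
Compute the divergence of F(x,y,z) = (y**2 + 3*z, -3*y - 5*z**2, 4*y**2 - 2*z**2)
-4*z - 3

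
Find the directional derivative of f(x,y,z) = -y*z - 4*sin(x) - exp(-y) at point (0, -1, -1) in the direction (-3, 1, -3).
sqrt(19)*(E + 10)/19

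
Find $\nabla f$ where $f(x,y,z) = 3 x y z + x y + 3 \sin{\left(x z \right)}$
(3*y*z + y + 3*z*cos(x*z), x*(3*z + 1), 3*x*(y + cos(x*z)))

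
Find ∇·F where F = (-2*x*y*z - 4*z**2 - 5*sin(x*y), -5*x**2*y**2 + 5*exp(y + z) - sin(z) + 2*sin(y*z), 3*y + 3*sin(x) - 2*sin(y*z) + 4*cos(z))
-10*x**2*y - 2*y*z - 5*y*cos(x*y) - 2*y*cos(y*z) + 2*z*cos(y*z) + 5*exp(y + z) - 4*sin(z)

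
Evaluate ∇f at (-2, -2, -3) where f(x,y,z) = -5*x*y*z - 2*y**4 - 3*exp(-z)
(-30, 34, -20 + 3*exp(3))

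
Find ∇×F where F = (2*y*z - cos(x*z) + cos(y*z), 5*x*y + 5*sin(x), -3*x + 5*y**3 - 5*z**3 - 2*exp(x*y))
(-2*x*exp(x*y) + 15*y**2, x*sin(x*z) + 2*y*exp(x*y) - y*sin(y*z) + 2*y + 3, 5*y + z*sin(y*z) - 2*z + 5*cos(x))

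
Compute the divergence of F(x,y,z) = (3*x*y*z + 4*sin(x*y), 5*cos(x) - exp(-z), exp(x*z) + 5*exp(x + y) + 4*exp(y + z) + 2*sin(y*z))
x*exp(x*z) + 3*y*z + 4*y*cos(x*y) + 2*y*cos(y*z) + 4*exp(y + z)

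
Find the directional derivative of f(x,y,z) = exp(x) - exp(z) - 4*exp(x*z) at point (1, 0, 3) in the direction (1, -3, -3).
sqrt(19)*E*(1 + 3*exp(2))/19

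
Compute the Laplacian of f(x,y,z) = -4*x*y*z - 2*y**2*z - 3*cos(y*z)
3*y**2*cos(y*z) + z*(3*z*cos(y*z) - 4)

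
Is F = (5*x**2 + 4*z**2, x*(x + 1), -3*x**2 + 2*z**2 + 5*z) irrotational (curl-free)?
No, ∇×F = (0, 6*x + 8*z, 2*x + 1)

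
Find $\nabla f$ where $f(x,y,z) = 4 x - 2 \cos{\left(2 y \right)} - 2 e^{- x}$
(4 + 2*exp(-x), 4*sin(2*y), 0)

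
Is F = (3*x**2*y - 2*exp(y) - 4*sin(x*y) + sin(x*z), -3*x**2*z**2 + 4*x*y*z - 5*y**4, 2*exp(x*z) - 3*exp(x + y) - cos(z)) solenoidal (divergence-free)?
No, ∇·F = 6*x*y + 4*x*z + 2*x*exp(x*z) - 20*y**3 - 4*y*cos(x*y) + z*cos(x*z) + sin(z)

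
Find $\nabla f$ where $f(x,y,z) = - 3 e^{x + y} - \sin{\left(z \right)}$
(-3*exp(x + y), -3*exp(x + y), -cos(z))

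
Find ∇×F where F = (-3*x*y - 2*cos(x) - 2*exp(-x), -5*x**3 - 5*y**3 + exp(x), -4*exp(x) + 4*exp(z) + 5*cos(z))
(0, 4*exp(x), -15*x**2 + 3*x + exp(x))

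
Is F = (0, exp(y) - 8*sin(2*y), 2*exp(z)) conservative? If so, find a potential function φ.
Yes, F is conservative. φ = exp(y) + 2*exp(z) + 4*cos(2*y)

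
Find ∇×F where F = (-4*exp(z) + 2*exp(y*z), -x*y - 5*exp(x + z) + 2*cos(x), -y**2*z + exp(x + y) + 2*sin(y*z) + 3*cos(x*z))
(-2*y*z + 2*z*cos(y*z) + exp(x + y) + 5*exp(x + z), 2*y*exp(y*z) + 3*z*sin(x*z) - 4*exp(z) - exp(x + y), -y - 2*z*exp(y*z) - 5*exp(x + z) - 2*sin(x))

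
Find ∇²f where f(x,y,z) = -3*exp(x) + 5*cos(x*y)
-5*x**2*cos(x*y) - 5*y**2*cos(x*y) - 3*exp(x)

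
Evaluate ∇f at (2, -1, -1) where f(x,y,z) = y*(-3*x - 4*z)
(3, -2, 4)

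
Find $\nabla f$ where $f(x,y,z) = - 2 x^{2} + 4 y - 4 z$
(-4*x, 4, -4)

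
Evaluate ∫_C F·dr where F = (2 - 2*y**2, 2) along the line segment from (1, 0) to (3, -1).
2/3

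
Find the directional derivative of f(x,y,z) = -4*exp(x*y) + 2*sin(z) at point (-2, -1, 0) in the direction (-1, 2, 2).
4/3 + 4*exp(2)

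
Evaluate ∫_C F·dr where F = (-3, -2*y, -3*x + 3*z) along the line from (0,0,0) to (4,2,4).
-16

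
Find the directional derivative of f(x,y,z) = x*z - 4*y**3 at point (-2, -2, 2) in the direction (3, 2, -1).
-44*sqrt(14)/7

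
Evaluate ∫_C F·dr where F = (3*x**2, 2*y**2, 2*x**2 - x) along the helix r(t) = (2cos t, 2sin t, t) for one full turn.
8*pi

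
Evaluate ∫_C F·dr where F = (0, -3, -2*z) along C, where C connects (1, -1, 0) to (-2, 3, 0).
-12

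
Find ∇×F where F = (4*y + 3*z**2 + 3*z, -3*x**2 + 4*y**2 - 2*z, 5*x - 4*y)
(-2, 6*z - 2, -6*x - 4)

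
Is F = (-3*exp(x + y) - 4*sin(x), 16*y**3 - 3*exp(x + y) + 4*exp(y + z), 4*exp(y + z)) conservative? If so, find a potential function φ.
Yes, F is conservative. φ = 4*y**4 - 3*exp(x + y) + 4*exp(y + z) + 4*cos(x)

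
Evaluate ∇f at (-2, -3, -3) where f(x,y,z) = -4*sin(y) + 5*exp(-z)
(0, -4*cos(3), -5*exp(3))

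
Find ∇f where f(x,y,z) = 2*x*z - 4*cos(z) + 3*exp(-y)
(2*z, -3*exp(-y), 2*x + 4*sin(z))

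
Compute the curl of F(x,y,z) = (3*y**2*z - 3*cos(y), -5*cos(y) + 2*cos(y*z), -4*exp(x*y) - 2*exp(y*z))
(-4*x*exp(x*y) + 2*y*sin(y*z) - 2*z*exp(y*z), y*(3*y + 4*exp(x*y)), -6*y*z - 3*sin(y))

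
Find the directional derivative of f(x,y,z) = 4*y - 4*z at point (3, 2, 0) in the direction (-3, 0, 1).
-2*sqrt(10)/5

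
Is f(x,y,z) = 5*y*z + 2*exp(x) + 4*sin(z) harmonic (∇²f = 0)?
No, ∇²f = 2*exp(x) - 4*sin(z)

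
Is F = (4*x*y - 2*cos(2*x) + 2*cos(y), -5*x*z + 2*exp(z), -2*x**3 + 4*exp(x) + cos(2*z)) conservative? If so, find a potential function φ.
No, ∇×F = (5*x - 2*exp(z), 6*x**2 - 4*exp(x), -4*x - 5*z + 2*sin(y)) ≠ 0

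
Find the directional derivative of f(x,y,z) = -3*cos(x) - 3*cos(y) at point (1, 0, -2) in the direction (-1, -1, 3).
-3*sqrt(11)*sin(1)/11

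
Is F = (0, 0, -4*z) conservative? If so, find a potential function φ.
Yes, F is conservative. φ = -2*z**2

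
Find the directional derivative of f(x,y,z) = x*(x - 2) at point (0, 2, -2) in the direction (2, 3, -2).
-4*sqrt(17)/17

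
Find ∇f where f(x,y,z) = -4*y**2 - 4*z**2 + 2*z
(0, -8*y, 2 - 8*z)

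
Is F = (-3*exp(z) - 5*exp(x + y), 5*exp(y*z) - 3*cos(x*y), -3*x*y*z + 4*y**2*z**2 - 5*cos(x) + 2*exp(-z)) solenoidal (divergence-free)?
No, ∇·F = -3*x*y + 3*x*sin(x*y) + 8*y**2*z + 5*z*exp(y*z) - 5*exp(x + y) - 2*exp(-z)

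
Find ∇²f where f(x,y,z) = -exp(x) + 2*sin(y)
-exp(x) - 2*sin(y)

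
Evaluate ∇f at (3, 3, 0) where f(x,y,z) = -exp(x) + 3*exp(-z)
(-exp(3), 0, -3)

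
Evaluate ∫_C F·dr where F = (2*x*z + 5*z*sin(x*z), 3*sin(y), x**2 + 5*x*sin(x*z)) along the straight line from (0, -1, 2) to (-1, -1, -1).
4 - 5*cos(1)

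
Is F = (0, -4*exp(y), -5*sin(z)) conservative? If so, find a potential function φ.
Yes, F is conservative. φ = -4*exp(y) + 5*cos(z)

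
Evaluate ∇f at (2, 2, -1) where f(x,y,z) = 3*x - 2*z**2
(3, 0, 4)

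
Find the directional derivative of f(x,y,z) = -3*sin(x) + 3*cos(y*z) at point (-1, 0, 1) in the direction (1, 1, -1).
-sqrt(3)*cos(1)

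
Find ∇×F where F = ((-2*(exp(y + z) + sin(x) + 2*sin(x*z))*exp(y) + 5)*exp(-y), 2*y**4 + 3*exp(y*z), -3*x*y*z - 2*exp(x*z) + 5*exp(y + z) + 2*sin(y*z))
(-3*x*z - 3*y*exp(y*z) + 2*z*cos(y*z) + 5*exp(y + z), -4*x*cos(x*z) + 3*y*z + 2*z*exp(x*z) - 2*exp(y + z), (2*exp(2*y + z) + 5)*exp(-y))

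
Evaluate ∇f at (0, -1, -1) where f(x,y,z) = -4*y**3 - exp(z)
(0, -12, -exp(-1))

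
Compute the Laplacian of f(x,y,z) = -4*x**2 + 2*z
-8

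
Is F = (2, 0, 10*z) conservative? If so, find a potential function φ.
Yes, F is conservative. φ = 2*x + 5*z**2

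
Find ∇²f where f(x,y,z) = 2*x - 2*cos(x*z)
2*(x**2 + z**2)*cos(x*z)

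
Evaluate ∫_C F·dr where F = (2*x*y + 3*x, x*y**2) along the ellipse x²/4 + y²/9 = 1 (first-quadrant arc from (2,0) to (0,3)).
-14 + 27*pi/8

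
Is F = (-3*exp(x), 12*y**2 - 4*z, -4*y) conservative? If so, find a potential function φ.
Yes, F is conservative. φ = 4*y**3 - 4*y*z - 3*exp(x)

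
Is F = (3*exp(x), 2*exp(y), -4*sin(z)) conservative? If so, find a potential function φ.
Yes, F is conservative. φ = 3*exp(x) + 2*exp(y) + 4*cos(z)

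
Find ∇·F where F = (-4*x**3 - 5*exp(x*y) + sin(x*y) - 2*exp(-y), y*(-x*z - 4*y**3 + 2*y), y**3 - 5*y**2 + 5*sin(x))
-12*x**2 - x*z - 16*y**3 - 5*y*exp(x*y) + y*cos(x*y) + 4*y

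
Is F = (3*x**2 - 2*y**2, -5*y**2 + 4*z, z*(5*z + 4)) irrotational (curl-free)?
No, ∇×F = (-4, 0, 4*y)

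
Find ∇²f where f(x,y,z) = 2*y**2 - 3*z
4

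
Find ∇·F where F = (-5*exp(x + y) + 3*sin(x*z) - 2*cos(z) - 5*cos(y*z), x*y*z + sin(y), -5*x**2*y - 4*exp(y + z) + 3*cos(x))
x*z + 3*z*cos(x*z) - 5*exp(x + y) - 4*exp(y + z) + cos(y)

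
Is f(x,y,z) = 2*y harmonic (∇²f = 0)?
Yes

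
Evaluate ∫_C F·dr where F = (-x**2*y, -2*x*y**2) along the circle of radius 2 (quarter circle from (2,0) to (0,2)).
-pi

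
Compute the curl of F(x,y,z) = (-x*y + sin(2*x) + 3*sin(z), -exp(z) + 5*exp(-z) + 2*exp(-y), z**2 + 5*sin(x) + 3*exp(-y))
(exp(z) + 5*exp(-z) - 3*exp(-y), -5*cos(x) + 3*cos(z), x)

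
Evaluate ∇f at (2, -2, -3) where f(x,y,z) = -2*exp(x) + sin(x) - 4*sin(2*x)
(-2*exp(2) + cos(2) - 8*cos(4), 0, 0)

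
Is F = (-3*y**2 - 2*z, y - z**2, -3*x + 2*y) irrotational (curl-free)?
No, ∇×F = (2*z + 2, 1, 6*y)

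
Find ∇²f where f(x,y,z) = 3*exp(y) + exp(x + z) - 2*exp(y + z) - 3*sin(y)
3*exp(y) + 2*exp(x + z) - 4*exp(y + z) + 3*sin(y)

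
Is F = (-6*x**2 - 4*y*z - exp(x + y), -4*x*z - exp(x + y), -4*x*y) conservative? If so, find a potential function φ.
Yes, F is conservative. φ = -2*x**3 - 4*x*y*z - exp(x + y)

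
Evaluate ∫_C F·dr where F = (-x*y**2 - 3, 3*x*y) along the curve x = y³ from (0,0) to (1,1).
-111/40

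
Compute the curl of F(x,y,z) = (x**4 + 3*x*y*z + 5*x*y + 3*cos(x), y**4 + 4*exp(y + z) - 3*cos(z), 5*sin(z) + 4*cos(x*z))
(-4*exp(y + z) - 3*sin(z), 3*x*y + 4*z*sin(x*z), x*(-3*z - 5))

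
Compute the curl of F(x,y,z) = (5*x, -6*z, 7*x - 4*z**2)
(6, -7, 0)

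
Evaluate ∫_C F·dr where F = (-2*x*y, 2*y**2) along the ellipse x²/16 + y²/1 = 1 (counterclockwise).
0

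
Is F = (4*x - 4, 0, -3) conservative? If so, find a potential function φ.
Yes, F is conservative. φ = 2*x**2 - 4*x - 3*z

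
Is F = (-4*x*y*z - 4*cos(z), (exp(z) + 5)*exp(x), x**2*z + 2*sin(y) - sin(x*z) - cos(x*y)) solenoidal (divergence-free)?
No, ∇·F = x**2 - x*cos(x*z) - 4*y*z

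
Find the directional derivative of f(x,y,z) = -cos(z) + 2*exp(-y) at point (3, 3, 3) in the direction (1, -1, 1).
sqrt(3)*(2 + exp(3)*sin(3))*exp(-3)/3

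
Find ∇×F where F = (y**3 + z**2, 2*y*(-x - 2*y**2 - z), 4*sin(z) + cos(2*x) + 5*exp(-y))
(2*y - 5*exp(-y), 2*z + 2*sin(2*x), y*(-3*y - 2))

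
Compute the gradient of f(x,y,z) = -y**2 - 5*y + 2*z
(0, -2*y - 5, 2)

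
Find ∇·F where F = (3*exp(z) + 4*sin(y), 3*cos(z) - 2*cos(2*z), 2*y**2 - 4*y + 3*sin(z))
3*cos(z)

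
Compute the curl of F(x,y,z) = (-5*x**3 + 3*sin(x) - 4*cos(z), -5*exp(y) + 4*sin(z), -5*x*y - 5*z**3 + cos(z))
(-5*x - 4*cos(z), 5*y + 4*sin(z), 0)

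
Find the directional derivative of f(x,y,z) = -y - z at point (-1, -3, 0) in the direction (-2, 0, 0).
0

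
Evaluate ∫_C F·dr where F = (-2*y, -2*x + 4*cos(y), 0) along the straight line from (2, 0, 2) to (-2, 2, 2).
4*sin(2) + 8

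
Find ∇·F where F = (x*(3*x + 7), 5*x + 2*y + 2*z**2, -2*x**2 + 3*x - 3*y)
6*x + 9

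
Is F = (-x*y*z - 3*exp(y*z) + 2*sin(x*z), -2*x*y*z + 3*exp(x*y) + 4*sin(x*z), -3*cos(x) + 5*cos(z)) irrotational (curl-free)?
No, ∇×F = (2*x*(y - 2*cos(x*z)), -x*y + 2*x*cos(x*z) - 3*y*exp(y*z) - 3*sin(x), x*z - 2*y*z + 3*y*exp(x*y) + 3*z*exp(y*z) + 4*z*cos(x*z))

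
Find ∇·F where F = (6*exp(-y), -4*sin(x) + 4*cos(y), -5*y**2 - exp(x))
-4*sin(y)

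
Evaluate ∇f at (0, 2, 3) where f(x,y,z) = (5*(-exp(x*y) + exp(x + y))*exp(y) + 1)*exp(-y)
(-10 + 5*exp(2), (-1 + 5*exp(4))*exp(-2), 0)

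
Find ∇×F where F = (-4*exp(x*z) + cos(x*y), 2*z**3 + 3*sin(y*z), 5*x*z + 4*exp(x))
(-3*y*cos(y*z) - 6*z**2, -4*x*exp(x*z) - 5*z - 4*exp(x), x*sin(x*y))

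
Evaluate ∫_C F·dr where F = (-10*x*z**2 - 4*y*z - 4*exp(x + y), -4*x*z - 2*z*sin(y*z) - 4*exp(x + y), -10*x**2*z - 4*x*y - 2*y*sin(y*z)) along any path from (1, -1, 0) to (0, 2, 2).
-4*exp(2) + 2*cos(4) + 2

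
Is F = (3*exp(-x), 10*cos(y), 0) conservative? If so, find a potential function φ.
Yes, F is conservative. φ = 10*sin(y) - 3*exp(-x)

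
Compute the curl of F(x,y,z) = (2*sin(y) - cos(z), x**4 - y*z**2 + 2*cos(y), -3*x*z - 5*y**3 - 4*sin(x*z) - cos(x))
(y*(-15*y + 2*z), 4*z*cos(x*z) + 3*z - sin(x) + sin(z), 4*x**3 - 2*cos(y))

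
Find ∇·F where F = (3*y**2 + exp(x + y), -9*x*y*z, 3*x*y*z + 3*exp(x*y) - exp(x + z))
3*x*y - 9*x*z + exp(x + y) - exp(x + z)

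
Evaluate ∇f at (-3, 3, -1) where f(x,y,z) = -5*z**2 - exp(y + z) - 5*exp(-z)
(0, -exp(2), -exp(2) + 10 + 5*E)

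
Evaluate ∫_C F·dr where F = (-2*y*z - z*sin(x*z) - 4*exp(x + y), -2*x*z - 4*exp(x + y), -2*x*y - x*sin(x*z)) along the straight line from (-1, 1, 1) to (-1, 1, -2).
-6 - cos(1) + cos(2)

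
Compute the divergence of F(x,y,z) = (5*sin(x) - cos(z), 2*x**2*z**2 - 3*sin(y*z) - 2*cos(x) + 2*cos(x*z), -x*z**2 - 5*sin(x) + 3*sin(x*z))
-2*x*z + 3*x*cos(x*z) - 3*z*cos(y*z) + 5*cos(x)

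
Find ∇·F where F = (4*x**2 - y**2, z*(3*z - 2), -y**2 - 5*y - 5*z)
8*x - 5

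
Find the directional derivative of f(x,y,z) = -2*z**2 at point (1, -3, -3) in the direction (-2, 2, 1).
4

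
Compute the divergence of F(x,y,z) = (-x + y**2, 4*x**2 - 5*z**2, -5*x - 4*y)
-1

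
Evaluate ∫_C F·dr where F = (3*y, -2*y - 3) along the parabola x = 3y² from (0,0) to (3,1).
2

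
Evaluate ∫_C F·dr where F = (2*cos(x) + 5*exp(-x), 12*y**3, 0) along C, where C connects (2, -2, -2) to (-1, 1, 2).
-45 - 5*E - 2*sin(2) - 2*sin(1) + 5*exp(-2)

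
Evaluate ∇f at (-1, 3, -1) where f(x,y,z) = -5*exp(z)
(0, 0, -5*exp(-1))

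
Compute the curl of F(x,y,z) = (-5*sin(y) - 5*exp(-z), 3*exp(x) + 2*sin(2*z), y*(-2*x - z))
(-2*x - z - 4*cos(2*z), 2*y + 5*exp(-z), 3*exp(x) + 5*cos(y))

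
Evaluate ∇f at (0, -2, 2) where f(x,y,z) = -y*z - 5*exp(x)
(-5, -2, 2)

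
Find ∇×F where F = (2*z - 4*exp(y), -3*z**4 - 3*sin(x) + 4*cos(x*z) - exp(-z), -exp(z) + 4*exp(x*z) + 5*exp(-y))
(4*x*sin(x*z) + 12*z**3 - exp(-z) - 5*exp(-y), -4*z*exp(x*z) + 2, -4*z*sin(x*z) + 4*exp(y) - 3*cos(x))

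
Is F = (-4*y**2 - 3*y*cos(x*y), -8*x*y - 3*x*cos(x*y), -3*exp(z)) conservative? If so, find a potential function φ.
Yes, F is conservative. φ = -4*x*y**2 - 3*exp(z) - 3*sin(x*y)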